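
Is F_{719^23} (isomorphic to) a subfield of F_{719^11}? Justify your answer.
No: F_{719^23} is not a subfield of F_{719^11}

F_{p^m} embeds in F_{p^n} iff m | n. Here 23 ∤ 11 (since 11 = 0·23 + 11 with remainder 11 ≠ 0), so F_{719^23} is not a subfield of F_{719^11}. Equivalently: if it were, the tower law would give 23 = [F_{719^23}:F_719] dividing [F_{719^11}:F_719] = 11, contradiction.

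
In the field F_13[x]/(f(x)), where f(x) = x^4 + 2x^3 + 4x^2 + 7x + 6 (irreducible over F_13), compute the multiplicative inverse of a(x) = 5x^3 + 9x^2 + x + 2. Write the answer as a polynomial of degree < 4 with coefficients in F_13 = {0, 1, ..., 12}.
a(x)^(-1) ≡ 7x^3 + 6x^2 + x + 11 (mod f(x))

Since f is irreducible over F_13, F_13[x]/(f) is a field and a(x) ≠ 0 has an inverse. Apply the extended Euclidean algorithm to f(x) and a(x) in F_13[x]: f(x) = (8x + 12)·a(x) + (5x^2 + 5x + 8);  a(x) = (x + 6)·(5x^2 + 5x + 8) + (2x + 6);  (5x^2 + 5x + 8) = (9x + 8)·(2x + 6) + (12). The last nonzero remainder is the constant 12 = gcd(f, a) in F_13. Back-substituting through the division chain expresses 12 = s(x)·a(x) + t(x)·f(x) with s(x) ≡ 6x^3 + 7x^2 + 12x + 2 (mod f), so (6x^3 + 7x^2 + 12x + 2)·a(x) ≡ 12 (mod f). Multiplying by 12^(-1) ≡ 12 in F_13 gives a(x)^(-1) ≡ 12·(6x^3 + 7x^2 + 12x + 2) ≡ 7x^3 + 6x^2 + x + 11 (mod f). Check: (5x^3 + 9x^2 + x + 2)·(7x^3 + 6x^2 + x + 11) = 9x^6 + 2x^5 + x^4 + 6x^3 + 8x^2 + 9 ≡ 1 (mod x^4 + 2x^3 + 4x^2 + 7x + 6).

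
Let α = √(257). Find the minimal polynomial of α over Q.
m_α(x) = x^2 - 257

α satisfies α^2 - 257 = 0, so x^2 - 257 annihilates α. Since d = 257 is squarefree and ≠ 1, it is not a perfect square in Q, so x^2 - 257 has no rational root and is therefore irreducible over Q (a degree-2 polynomial over a field is irreducible iff it has no root). Hence m_α(x) = x^2 - 257.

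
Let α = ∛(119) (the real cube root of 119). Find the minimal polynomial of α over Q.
m_α(x) = x^3 - 119

α satisfies α^3 = 119, so x^3 - 119 annihilates α. By the rational root test, a rational root p/q (in lowest terms) of x^3 - 119 would satisfy p^3 = 119 q^3, forcing q = 1 and p^3 = 119; but 119 is not a perfect cube, contradiction. A monic cubic over Q with no rational root is irreducible (any nontrivial factorization would include a linear factor). Hence x^3 - 119 is the minimal polynomial of α, and in particular [Q(α):Q] = 3.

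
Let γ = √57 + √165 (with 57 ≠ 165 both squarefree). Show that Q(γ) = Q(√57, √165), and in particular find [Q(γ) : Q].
[Q(γ) : Q] = 4 (equivalently, Q(γ) = Q(√57, √165))

Obviously Q(γ) ⊆ Q(√57, √165), and [Q(√57, √165):Q] = 4 (since 57, 165 are distinct squarefree integers > 1 with 9405 not a perfect square). To show equality we compute the minimal polynomial of γ. From γ = √57 + √165: γ^2 = 57 + 2√(9405) + 165 = 222 + 2√(9405), so γ^2 - 222 = 2√(9405); squaring, (γ^2 - 222)^2 = 4·9405, i.e. γ^4 - 444γ^2 + 49284 - 37620 = 0, i.e. γ^4 - 444γ^2 + 11664 = 0. So γ is a root of x^4 - 444x^2 + 11664. This polynomial is irreducible over Q: it has no rational root (each ±√57 ± √165 is irrational), and any factorization into two quadratics over Q would force √(9405) ∈ Q (pairing opposite roots) or √57, √165 ∈ Q (other pairings), all impossible. Hence [Q(γ):Q] = 4 = [Q(√57, √165):Q], so Q(γ) = Q(√57, √165).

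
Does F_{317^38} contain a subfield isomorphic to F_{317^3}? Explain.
No: F_{317^3} is not a subfield of F_{317^38}

F_{p^m} embeds in F_{p^n} iff m | n. Here 3 ∤ 38 (since 38 = 12·3 + 2 with remainder 2 ≠ 0), so F_{317^3} is not a subfield of F_{317^38}. Equivalently: if it were, the tower law would give 3 = [F_{317^3}:F_317] dividing [F_{317^38}:F_317] = 38, contradiction.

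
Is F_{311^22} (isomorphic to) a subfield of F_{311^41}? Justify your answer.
No: F_{311^22} is not a subfield of F_{311^41}

F_{p^m} embeds in F_{p^n} iff m | n. Here 22 ∤ 41 (since 41 = 1·22 + 19 with remainder 19 ≠ 0), so F_{311^22} is not a subfield of F_{311^41}. Equivalently: if it were, the tower law would give 22 = [F_{311^22}:F_311] dividing [F_{311^41}:F_311] = 41, contradiction.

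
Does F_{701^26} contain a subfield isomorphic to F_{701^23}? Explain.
No: F_{701^23} is not a subfield of F_{701^26}

F_{p^m} embeds in F_{p^n} iff m | n. Here 23 ∤ 26 (since 26 = 1·23 + 3 with remainder 3 ≠ 0), so F_{701^23} is not a subfield of F_{701^26}. Equivalently: if it were, the tower law would give 23 = [F_{701^23}:F_701] dividing [F_{701^26}:F_701] = 26, contradiction.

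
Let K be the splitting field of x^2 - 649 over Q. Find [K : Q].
[K : Q] = 2

f(x) = x^2 - 649 factors as (x - √649)(x + √649). The splitting field is K = Q(√649). Since 649 is squarefree and > 1, it is not a perfect square, so x^2 - 649 is irreducible over Q and [Q(√649) : Q] = 2. Hence [K : Q] = 2.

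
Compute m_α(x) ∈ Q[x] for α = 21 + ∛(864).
m_α(x) = x^3 - 63x^2 + 1323x - 10125

Set β = α - 21 = ∛(864), so β^3 = 864. Then (α - 21)^3 - 864 = 0, i.e. α is a root of g(x) = (x - 21)^3 - 864 = x^3 - 63x^2 + 1323x - 10125. Since g(x) = h(x - 21) where h(x) = x^3 - 864, and h is irreducible over Q (because 864 is not a perfect cube, so h has no rational root, and a monic cubic with no rational root is irreducible), g is also irreducible (irreducibility is preserved under the substitution x → x - 21). Hence m_α(x) = x^3 - 63x^2 + 1323x - 10125.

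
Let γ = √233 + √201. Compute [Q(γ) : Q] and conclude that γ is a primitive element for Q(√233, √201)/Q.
[Q(γ) : Q] = 4 (equivalently, Q(γ) = Q(√233, √201))

Obviously Q(γ) ⊆ Q(√233, √201), and [Q(√233, √201):Q] = 4 (since 233, 201 are distinct squarefree integers > 1 with 46833 not a perfect square). To show equality we compute the minimal polynomial of γ. From γ = √233 + √201: γ^2 = 233 + 2√(46833) + 201 = 434 + 2√(46833), so γ^2 - 434 = 2√(46833); squaring, (γ^2 - 434)^2 = 4·46833, i.e. γ^4 - 868γ^2 + 188356 - 187332 = 0, i.e. γ^4 - 868γ^2 + 1024 = 0. So γ is a root of x^4 - 868x^2 + 1024. This polynomial is irreducible over Q: it has no rational root (each ±√233 ± √201 is irrational), and any factorization into two quadratics over Q would force √(46833) ∈ Q (pairing opposite roots) or √233, √201 ∈ Q (other pairings), all impossible. Hence [Q(γ):Q] = 4 = [Q(√233, √201):Q], so Q(γ) = Q(√233, √201).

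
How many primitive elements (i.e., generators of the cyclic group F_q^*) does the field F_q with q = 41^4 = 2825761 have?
There are φ(2825760) = 623616 primitive elements

F_q^* is cyclic of order q - 1 = 2825760. A cyclic group of order m has exactly φ(m) generators. Here m = 2825760 = 2^5 · 3 · 5 · 7 · 29^2, so the number of primitive elements is φ(2825760) = 623616.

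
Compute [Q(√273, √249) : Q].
[Q(√273, √249) : Q] = 4

[Q(√273):Q] = 2 (min poly x^2 - 273, irreducible since 273 is squarefree > 1). For the top step, suppose √249 ∈ Q(√273), say √249 = c + d√273 with c, d ∈ Q. Squaring: 249 = c^2 + 273d^2 + 2cd√273. Since √273 ∉ Q this forces 2cd = 0. If d = 0 then √249 = c ∈ Q, contradicting 249 squarefree > 1. If c = 0 then 249 = 273d^2, so 273·249 = (273d)^2 is a perfect square in Q — but 273·249 = 67977 is not a perfect square (since 273 and 249 are distinct squarefree integers). Contradiction. Hence √249 ∉ Q(√273), so x^2 - 249 stays irreducible over Q(√273) and [Q(√273, √249) : Q(√273)] = 2. By the tower law, [Q(√273, √249) : Q] = 2 · 2 = 4.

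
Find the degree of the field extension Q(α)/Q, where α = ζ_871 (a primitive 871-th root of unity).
[Q(α):Q] = 792

The minimal polynomial of ζ_871 over Q is the 871-th cyclotomic polynomial Φ_871(x), which is irreducible over Q and has degree φ(871) = 792. Hence [Q(α):Q] = φ(871) = 792.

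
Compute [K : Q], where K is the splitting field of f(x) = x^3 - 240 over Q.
[K : Q] = 6

The roots of x^3 - 240 are ∛240, ω∛240, ω^2∛240 where ω = e^(2πi/3) is a primitive cube root of unity, so K = Q(∛240, ω). Now [Q(∛240):Q] = 3 (since 240 is not a perfect cube, x^3 - 240 is irreducible) and [Q(ω):Q] = 2. Both 2 and 3 divide [K:Q], and [K:Q] ≤ 3·2 = 6, so [K:Q] = 6. (Equivalently: Q(∛240) ⊂ R but ω ∉ R, so [K : Q(∛240)] = 2.)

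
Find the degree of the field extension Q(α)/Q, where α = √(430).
[Q(α):Q] = 2

[Q(α):Q] equals the degree of the minimal polynomial of α. Here α^2 = 430 and x^2 - 430 is irreducible (d = 430 is squarefree, ≠ 1, hence not a square), so deg(m_α) = 2. Thus [Q(α):Q] = 2.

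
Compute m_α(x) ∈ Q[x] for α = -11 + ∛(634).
m_α(x) = x^3 + 33x^2 + 363x + 697

Set β = α + 11 = ∛(634), so β^3 = 634. Then (α + 11)^3 - 634 = 0, i.e. α is a root of g(x) = (x + 11)^3 - 634 = x^3 + 33x^2 + 363x + 697. Since g(x) = h(x + 11) where h(x) = x^3 - 634, and h is irreducible over Q (because 634 is not a perfect cube, so h has no rational root, and a monic cubic with no rational root is irreducible), g is also irreducible (irreducibility is preserved under the substitution x → x + 11). Hence m_α(x) = x^3 + 33x^2 + 363x + 697.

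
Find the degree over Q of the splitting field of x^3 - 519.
[K : Q] = 6

The roots of x^3 - 519 are ∛519, ω∛519, ω^2∛519 where ω = e^(2πi/3) is a primitive cube root of unity, so K = Q(∛519, ω). Now [Q(∛519):Q] = 3 (since 519 is not a perfect cube, x^3 - 519 is irreducible) and [Q(ω):Q] = 2. Both 2 and 3 divide [K:Q], and [K:Q] ≤ 3·2 = 6, so [K:Q] = 6. (Equivalently: Q(∛519) ⊂ R but ω ∉ R, so [K : Q(∛519)] = 2.)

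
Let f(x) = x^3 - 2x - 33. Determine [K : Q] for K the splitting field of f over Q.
[K : Q] = 6

By the rational root test, any rational root of the monic integer polynomial f(x) = x^3 - 2x - 33 must be an integer dividing the constant term -33, i.e. one of ±{1, 3, 11, 33}. Evaluating: f(1) = -34, f(-1) = -32, f(3) = -12, f(-3) = -54, f(11) = 1276, f(-11) = -1342, f(33) = 35838, f(-33) = -35904; none is 0, so f has no rational root and is therefore irreducible over Q (a cubic with no linear factor over a field is irreducible). For an irreducible cubic, the Galois group is A_3 or S_3 according as the discriminant disc(f) = -4a^3 - 27b^2 = -4·(-2)^3 - 27·(-33)^2 = -29371 is or is not a square in Q. Here disc(f) = -29371 is not a perfect square in Q, so the Galois group of f over Q is not contained in A_3 and must be all of S_3. The splitting field has degree |S_3| = 6 over Q, so [K : Q] = 6.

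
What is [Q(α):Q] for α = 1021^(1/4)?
[Q(α):Q] = 4

α is a root of x^4 - 1021. By Eisenstein's criterion at the prime p = 1021 (which divides the constant term 1021 but p^2 = 1042441 does not, since 1021 is squarefree), x^4 - 1021 is irreducible over Q. Hence [Q(α):Q] = 4.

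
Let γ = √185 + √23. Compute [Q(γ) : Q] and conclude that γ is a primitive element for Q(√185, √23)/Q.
[Q(γ) : Q] = 4 (equivalently, Q(γ) = Q(√185, √23))

Obviously Q(γ) ⊆ Q(√185, √23), and [Q(√185, √23):Q] = 4 (since 185, 23 are distinct squarefree integers > 1 with 4255 not a perfect square). To show equality we compute the minimal polynomial of γ. From γ = √185 + √23: γ^2 = 185 + 2√(4255) + 23 = 208 + 2√(4255), so γ^2 - 208 = 2√(4255); squaring, (γ^2 - 208)^2 = 4·4255, i.e. γ^4 - 416γ^2 + 43264 - 17020 = 0, i.e. γ^4 - 416γ^2 + 26244 = 0. So γ is a root of x^4 - 416x^2 + 26244. This polynomial is irreducible over Q: it has no rational root (each ±√185 ± √23 is irrational), and any factorization into two quadratics over Q would force √(4255) ∈ Q (pairing opposite roots) or √185, √23 ∈ Q (other pairings), all impossible. Hence [Q(γ):Q] = 4 = [Q(√185, √23):Q], so Q(γ) = Q(√185, √23).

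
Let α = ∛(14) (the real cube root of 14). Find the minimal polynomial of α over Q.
m_α(x) = x^3 - 14

α satisfies α^3 = 14, so x^3 - 14 annihilates α. By the rational root test, a rational root p/q (in lowest terms) of x^3 - 14 would satisfy p^3 = 14 q^3, forcing q = 1 and p^3 = 14; but 14 is not a perfect cube, contradiction. A monic cubic over Q with no rational root is irreducible (any nontrivial factorization would include a linear factor). Hence x^3 - 14 is the minimal polynomial of α, and in particular [Q(α):Q] = 3.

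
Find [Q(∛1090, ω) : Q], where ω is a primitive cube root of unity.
[Q(∛1090, ω) : Q] = 6

[Q(∛1090):Q] = 3 (min poly x^3 - 1090, irreducible since 1090 is not a perfect cube). [Q(ω):Q] = 2 (min poly x^2 + x + 1). Since Q(∛1090) ⊂ R and ω ∉ R, we have ω ∉ Q(∛1090), so x^2 + x + 1 remains irreducible over Q(∛1090) and [Q(∛1090, ω) : Q(∛1090)] = 2. By the tower law, [Q(∛1090, ω) : Q] = 3 · 2 = 6. (In fact Q(∛1090, ω) is the splitting field of x^3 - 1090 over Q.)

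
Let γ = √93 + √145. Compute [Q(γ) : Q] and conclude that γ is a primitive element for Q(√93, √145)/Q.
[Q(γ) : Q] = 4 (equivalently, Q(γ) = Q(√93, √145))

Obviously Q(γ) ⊆ Q(√93, √145), and [Q(√93, √145):Q] = 4 (since 93, 145 are distinct squarefree integers > 1 with 13485 not a perfect square). To show equality we compute the minimal polynomial of γ. From γ = √93 + √145: γ^2 = 93 + 2√(13485) + 145 = 238 + 2√(13485), so γ^2 - 238 = 2√(13485); squaring, (γ^2 - 238)^2 = 4·13485, i.e. γ^4 - 476γ^2 + 56644 - 53940 = 0, i.e. γ^4 - 476γ^2 + 2704 = 0. So γ is a root of x^4 - 476x^2 + 2704. This polynomial is irreducible over Q: it has no rational root (each ±√93 ± √145 is irrational), and any factorization into two quadratics over Q would force √(13485) ∈ Q (pairing opposite roots) or √93, √145 ∈ Q (other pairings), all impossible. Hence [Q(γ):Q] = 4 = [Q(√93, √145):Q], so Q(γ) = Q(√93, √145).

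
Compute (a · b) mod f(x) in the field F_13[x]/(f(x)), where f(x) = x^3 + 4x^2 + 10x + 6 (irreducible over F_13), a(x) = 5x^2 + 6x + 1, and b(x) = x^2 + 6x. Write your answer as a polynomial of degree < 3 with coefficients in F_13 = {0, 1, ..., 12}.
a · b ≡ x^2 + 11x + 8 (mod f(x))

Multiply in F_13[x]: a(x)·b(x) = (5x^2 + 6x + 1)·(x^2 + 6x) = 5x^4 + 10x^3 + 11x^2 + 6x. This has degree ≥ 3, so divide by f(x) over F_13: 5x^4 + 10x^3 + 11x^2 + 6x = (5x + 3)·(x^3 + 4x^2 + 10x + 6) + (x^2 + 11x + 8). Hence a·b ≡ x^2 + 11x + 8 (mod f). (F_13[x]/(f) is a field with 13^3 = 2197 elements since f is irreducible of degree 3.)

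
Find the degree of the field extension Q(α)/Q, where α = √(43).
[Q(α):Q] = 2

[Q(α):Q] equals the degree of the minimal polynomial of α. Here α^2 = 43 and x^2 - 43 is irreducible (d = 43 is squarefree, ≠ 1, hence not a square), so deg(m_α) = 2. Thus [Q(α):Q] = 2.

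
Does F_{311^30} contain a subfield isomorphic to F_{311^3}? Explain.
Yes: F_{311^3} is a subfield of F_{311^30}

F_{p^m} embeds in F_{p^n} iff m | n (since F_{p^n} is the splitting field of x^(p^n) - x, and F_{p^m} ⊂ F_{p^n} forces p^n to be a power of p^m, i.e. m | n; conversely if m | n then every root of x^(p^m) - x is a root of x^(p^n) - x). Here 3 | 30 (since 30 = 10·3), so F_{311^3} is a subfield of F_{311^30}, and [F_{311^30} : F_{311^3}] = 30/3 = 10.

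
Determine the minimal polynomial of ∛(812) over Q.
m_α(x) = x^3 - 812

α satisfies α^3 = 812, so x^3 - 812 annihilates α. By the rational root test, a rational root p/q (in lowest terms) of x^3 - 812 would satisfy p^3 = 812 q^3, forcing q = 1 and p^3 = 812; but 812 is not a perfect cube, contradiction. A monic cubic over Q with no rational root is irreducible (any nontrivial factorization would include a linear factor). Hence x^3 - 812 is the minimal polynomial of α, and in particular [Q(α):Q] = 3.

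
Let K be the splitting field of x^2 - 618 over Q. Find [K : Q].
[K : Q] = 2

f(x) = x^2 - 618 factors as (x - √618)(x + √618). The splitting field is K = Q(√618). Since 618 is squarefree and > 1, it is not a perfect square, so x^2 - 618 is irreducible over Q and [Q(√618) : Q] = 2. Hence [K : Q] = 2.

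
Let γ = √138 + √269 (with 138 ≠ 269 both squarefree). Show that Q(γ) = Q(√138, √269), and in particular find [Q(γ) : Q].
[Q(γ) : Q] = 4 (equivalently, Q(γ) = Q(√138, √269))

Obviously Q(γ) ⊆ Q(√138, √269), and [Q(√138, √269):Q] = 4 (since 138, 269 are distinct squarefree integers > 1 with 37122 not a perfect square). To show equality we compute the minimal polynomial of γ. From γ = √138 + √269: γ^2 = 138 + 2√(37122) + 269 = 407 + 2√(37122), so γ^2 - 407 = 2√(37122); squaring, (γ^2 - 407)^2 = 4·37122, i.e. γ^4 - 814γ^2 + 165649 - 148488 = 0, i.e. γ^4 - 814γ^2 + 17161 = 0. So γ is a root of x^4 - 814x^2 + 17161. This polynomial is irreducible over Q: it has no rational root (each ±√138 ± √269 is irrational), and any factorization into two quadratics over Q would force √(37122) ∈ Q (pairing opposite roots) or √138, √269 ∈ Q (other pairings), all impossible. Hence [Q(γ):Q] = 4 = [Q(√138, √269):Q], so Q(γ) = Q(√138, √269).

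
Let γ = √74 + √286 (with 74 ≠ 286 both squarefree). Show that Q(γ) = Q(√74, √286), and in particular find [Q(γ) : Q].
[Q(γ) : Q] = 4 (equivalently, Q(γ) = Q(√74, √286))

Obviously Q(γ) ⊆ Q(√74, √286), and [Q(√74, √286):Q] = 4 (since 74, 286 are distinct squarefree integers > 1 with 21164 not a perfect square). To show equality we compute the minimal polynomial of γ. From γ = √74 + √286: γ^2 = 74 + 2√(21164) + 286 = 360 + 2√(21164), so γ^2 - 360 = 2√(21164); squaring, (γ^2 - 360)^2 = 4·21164, i.e. γ^4 - 720γ^2 + 129600 - 84656 = 0, i.e. γ^4 - 720γ^2 + 44944 = 0. So γ is a root of x^4 - 720x^2 + 44944. This polynomial is irreducible over Q: it has no rational root (each ±√74 ± √286 is irrational), and any factorization into two quadratics over Q would force √(21164) ∈ Q (pairing opposite roots) or √74, √286 ∈ Q (other pairings), all impossible. Hence [Q(γ):Q] = 4 = [Q(√74, √286):Q], so Q(γ) = Q(√74, √286).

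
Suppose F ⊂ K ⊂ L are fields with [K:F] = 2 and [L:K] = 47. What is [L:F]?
[L:F] = 94

The tower law says that for any tower of field extensions F ⊂ K ⊂ L with finite degrees, [L:F] = [L:K] · [K:F]. Here this gives [L:F] = 47 · 2 = 94.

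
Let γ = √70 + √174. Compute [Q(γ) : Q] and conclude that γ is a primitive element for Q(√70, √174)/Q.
[Q(γ) : Q] = 4 (equivalently, Q(γ) = Q(√70, √174))

Obviously Q(γ) ⊆ Q(√70, √174), and [Q(√70, √174):Q] = 4 (since 70, 174 are distinct squarefree integers > 1 with 12180 not a perfect square). To show equality we compute the minimal polynomial of γ. From γ = √70 + √174: γ^2 = 70 + 2√(12180) + 174 = 244 + 2√(12180), so γ^2 - 244 = 2√(12180); squaring, (γ^2 - 244)^2 = 4·12180, i.e. γ^4 - 488γ^2 + 59536 - 48720 = 0, i.e. γ^4 - 488γ^2 + 10816 = 0. So γ is a root of x^4 - 488x^2 + 10816. This polynomial is irreducible over Q: it has no rational root (each ±√70 ± √174 is irrational), and any factorization into two quadratics over Q would force √(12180) ∈ Q (pairing opposite roots) or √70, √174 ∈ Q (other pairings), all impossible. Hence [Q(γ):Q] = 4 = [Q(√70, √174):Q], so Q(γ) = Q(√70, √174).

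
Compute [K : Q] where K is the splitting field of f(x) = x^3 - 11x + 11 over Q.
[K : Q] = 6

By the rational root test, any rational root of the monic integer polynomial f(x) = x^3 - 11x + 11 must be an integer dividing the constant term 11, i.e. one of ±{1, 11}. Evaluating: f(1) = 1, f(-1) = 21, f(11) = 1221, f(-11) = -1199; none is 0, so f has no rational root and is therefore irreducible over Q (a cubic with no linear factor over a field is irreducible). For an irreducible cubic, the Galois group is A_3 or S_3 according as the discriminant disc(f) = -4a^3 - 27b^2 = -4·(-11)^3 - 27·(11)^2 = 2057 is or is not a square in Q. Here disc(f) = 2057 is not a perfect square in Q, so the Galois group of f over Q is not contained in A_3 and must be all of S_3. The splitting field has degree |S_3| = 6 over Q, so [K : Q] = 6.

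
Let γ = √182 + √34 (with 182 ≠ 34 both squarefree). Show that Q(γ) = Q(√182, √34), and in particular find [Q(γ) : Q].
[Q(γ) : Q] = 4 (equivalently, Q(γ) = Q(√182, √34))

Obviously Q(γ) ⊆ Q(√182, √34), and [Q(√182, √34):Q] = 4 (since 182, 34 are distinct squarefree integers > 1 with 6188 not a perfect square). To show equality we compute the minimal polynomial of γ. From γ = √182 + √34: γ^2 = 182 + 2√(6188) + 34 = 216 + 2√(6188), so γ^2 - 216 = 2√(6188); squaring, (γ^2 - 216)^2 = 4·6188, i.e. γ^4 - 432γ^2 + 46656 - 24752 = 0, i.e. γ^4 - 432γ^2 + 21904 = 0. So γ is a root of x^4 - 432x^2 + 21904. This polynomial is irreducible over Q: it has no rational root (each ±√182 ± √34 is irrational), and any factorization into two quadratics over Q would force √(6188) ∈ Q (pairing opposite roots) or √182, √34 ∈ Q (other pairings), all impossible. Hence [Q(γ):Q] = 4 = [Q(√182, √34):Q], so Q(γ) = Q(√182, √34).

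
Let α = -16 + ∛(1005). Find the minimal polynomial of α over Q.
m_α(x) = x^3 + 48x^2 + 768x + 3091

Set β = α + 16 = ∛(1005), so β^3 = 1005. Then (α + 16)^3 - 1005 = 0, i.e. α is a root of g(x) = (x + 16)^3 - 1005 = x^3 + 48x^2 + 768x + 3091. Since g(x) = h(x + 16) where h(x) = x^3 - 1005, and h is irreducible over Q (because 1005 is not a perfect cube, so h has no rational root, and a monic cubic with no rational root is irreducible), g is also irreducible (irreducibility is preserved under the substitution x → x + 16). Hence m_α(x) = x^3 + 48x^2 + 768x + 3091.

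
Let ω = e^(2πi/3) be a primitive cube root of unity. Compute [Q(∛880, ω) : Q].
[Q(∛880, ω) : Q] = 6

[Q(∛880):Q] = 3 (min poly x^3 - 880, irreducible since 880 is not a perfect cube). [Q(ω):Q] = 2 (min poly x^2 + x + 1). Since Q(∛880) ⊂ R and ω ∉ R, we have ω ∉ Q(∛880), so x^2 + x + 1 remains irreducible over Q(∛880) and [Q(∛880, ω) : Q(∛880)] = 2. By the tower law, [Q(∛880, ω) : Q] = 3 · 2 = 6. (In fact Q(∛880, ω) is the splitting field of x^3 - 880 over Q.)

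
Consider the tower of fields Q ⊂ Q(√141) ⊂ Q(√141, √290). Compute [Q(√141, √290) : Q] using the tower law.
[Q(√141, √290) : Q] = 4

[Q(√141):Q] = 2 (min poly x^2 - 141, irreducible since 141 is squarefree > 1). For the top step, suppose √290 ∈ Q(√141), say √290 = c + d√141 with c, d ∈ Q. Squaring: 290 = c^2 + 141d^2 + 2cd√141. Since √141 ∉ Q this forces 2cd = 0. If d = 0 then √290 = c ∈ Q, contradicting 290 squarefree > 1. If c = 0 then 290 = 141d^2, so 141·290 = (141d)^2 is a perfect square in Q — but 141·290 = 40890 is not a perfect square (since 141 and 290 are distinct squarefree integers). Contradiction. Hence √290 ∉ Q(√141), so x^2 - 290 stays irreducible over Q(√141) and [Q(√141, √290) : Q(√141)] = 2. By the tower law, [Q(√141, √290) : Q] = 2 · 2 = 4.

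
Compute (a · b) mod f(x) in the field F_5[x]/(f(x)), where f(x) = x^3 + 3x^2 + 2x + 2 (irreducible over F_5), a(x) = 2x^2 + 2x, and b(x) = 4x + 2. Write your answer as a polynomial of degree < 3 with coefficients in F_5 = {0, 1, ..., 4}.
a · b ≡ 3x^2 + 3x + 4 (mod f(x))

Multiply in F_5[x]: a(x)·b(x) = (2x^2 + 2x)·(4x + 2) = 3x^3 + 2x^2 + 4x. This has degree ≥ 3, so divide by f(x) over F_5: 3x^3 + 2x^2 + 4x = (3)·(x^3 + 3x^2 + 2x + 2) + (3x^2 + 3x + 4). Hence a·b ≡ 3x^2 + 3x + 4 (mod f). (F_5[x]/(f) is a field with 5^3 = 125 elements since f is irreducible of degree 3.)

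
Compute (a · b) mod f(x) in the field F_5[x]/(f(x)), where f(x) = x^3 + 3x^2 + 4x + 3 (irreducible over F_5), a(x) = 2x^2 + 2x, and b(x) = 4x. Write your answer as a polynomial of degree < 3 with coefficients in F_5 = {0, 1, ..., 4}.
a · b ≡ 4x^2 + 3x + 1 (mod f(x))

Multiply in F_5[x]: a(x)·b(x) = (2x^2 + 2x)·(4x) = 3x^3 + 3x^2. This has degree ≥ 3, so divide by f(x) over F_5: 3x^3 + 3x^2 = (3)·(x^3 + 3x^2 + 4x + 3) + (4x^2 + 3x + 1). Hence a·b ≡ 4x^2 + 3x + 1 (mod f). (F_5[x]/(f) is a field with 5^3 = 125 elements since f is irreducible of degree 3.)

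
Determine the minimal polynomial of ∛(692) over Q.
m_α(x) = x^3 - 692

α satisfies α^3 = 692, so x^3 - 692 annihilates α. By the rational root test, a rational root p/q (in lowest terms) of x^3 - 692 would satisfy p^3 = 692 q^3, forcing q = 1 and p^3 = 692; but 692 is not a perfect cube, contradiction. A monic cubic over Q with no rational root is irreducible (any nontrivial factorization would include a linear factor). Hence x^3 - 692 is the minimal polynomial of α, and in particular [Q(α):Q] = 3.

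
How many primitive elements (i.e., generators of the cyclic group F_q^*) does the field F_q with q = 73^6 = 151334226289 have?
There are φ(151334226288) = 41990400000 primitive elements

F_q^* is cyclic of order q - 1 = 151334226288. A cyclic group of order m has exactly φ(m) generators. Here m = 151334226288 = 2^4 · 3^3 · 7 · 37 · 751 · 1801, so the number of primitive elements is φ(151334226288) = 41990400000.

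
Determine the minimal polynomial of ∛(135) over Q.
m_α(x) = x^3 - 135

α satisfies α^3 = 135, so x^3 - 135 annihilates α. By the rational root test, a rational root p/q (in lowest terms) of x^3 - 135 would satisfy p^3 = 135 q^3, forcing q = 1 and p^3 = 135; but 135 is not a perfect cube, contradiction. A monic cubic over Q with no rational root is irreducible (any nontrivial factorization would include a linear factor). Hence x^3 - 135 is the minimal polynomial of α, and in particular [Q(α):Q] = 3.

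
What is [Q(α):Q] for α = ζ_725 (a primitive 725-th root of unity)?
[Q(α):Q] = 560

The minimal polynomial of ζ_725 over Q is the 725-th cyclotomic polynomial Φ_725(x), which is irreducible over Q and has degree φ(725) = 560. Hence [Q(α):Q] = φ(725) = 560.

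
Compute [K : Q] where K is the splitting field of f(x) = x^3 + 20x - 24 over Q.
[K : Q] = 6

By the rational root test, any rational root of the monic integer polynomial f(x) = x^3 + 20x - 24 must be an integer dividing the constant term -24, i.e. one of ±{1, 2, 3, 4, 6, 8, 12, 24}. Evaluating: f(1) = -3, f(-1) = -45, f(2) = 24, f(-2) = -72, f(3) = 63, f(-3) = -111, f(4) = 120, f(-4) = -168, f(6) = 312, f(-6) = -360, f(8) = 648, f(-8) = -696, f(12) = 1944, f(-12) = -1992, f(24) = 14280, f(-24) = -14328; none is 0, so f has no rational root and is therefore irreducible over Q (a cubic with no linear factor over a field is irreducible). For an irreducible cubic, the Galois group is A_3 or S_3 according as the discriminant disc(f) = -4a^3 - 27b^2 = -4·(20)^3 - 27·(-24)^2 = -47552 is or is not a square in Q. Here disc(f) = -47552 is not a perfect square in Q, so the Galois group of f over Q is not contained in A_3 and must be all of S_3. The splitting field has degree |S_3| = 6 over Q, so [K : Q] = 6.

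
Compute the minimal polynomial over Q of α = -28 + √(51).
m_α(x) = x^2 + 56x + 733

From α + 28 = √(51), squaring gives (α + 28)^2 = 51, i.e. α^2 + 56α + 784 = 51, so α^2 + 56α + 733 = 0. The discriminant of x^2 + 56x + 733 is (56)^2 - 4·(733) = 3136 - 2932 = 204, and 4·(51) is not a perfect square in Q since 51 is squarefree and ≠ 1. Hence x^2 + 56x + 733 is irreducible over Q and is the minimal polynomial of α.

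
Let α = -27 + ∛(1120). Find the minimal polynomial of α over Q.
m_α(x) = x^3 + 81x^2 + 2187x + 18563

Set β = α + 27 = ∛(1120), so β^3 = 1120. Then (α + 27)^3 - 1120 = 0, i.e. α is a root of g(x) = (x + 27)^3 - 1120 = x^3 + 81x^2 + 2187x + 18563. Since g(x) = h(x + 27) where h(x) = x^3 - 1120, and h is irreducible over Q (because 1120 is not a perfect cube, so h has no rational root, and a monic cubic with no rational root is irreducible), g is also irreducible (irreducibility is preserved under the substitution x → x + 27). Hence m_α(x) = x^3 + 81x^2 + 2187x + 18563.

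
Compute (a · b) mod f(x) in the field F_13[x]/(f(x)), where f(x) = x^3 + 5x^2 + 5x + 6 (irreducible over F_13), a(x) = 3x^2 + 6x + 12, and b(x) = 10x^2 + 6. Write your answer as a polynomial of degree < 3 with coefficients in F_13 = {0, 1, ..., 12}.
a · b ≡ 9x^2 + 7x + 1 (mod f(x))

Multiply in F_13[x]: a(x)·b(x) = (3x^2 + 6x + 12)·(10x^2 + 6) = 4x^4 + 8x^3 + 8x^2 + 10x + 7. This has degree ≥ 3, so divide by f(x) over F_13: 4x^4 + 8x^3 + 8x^2 + 10x + 7 = (4x + 1)·(x^3 + 5x^2 + 5x + 6) + (9x^2 + 7x + 1). Hence a·b ≡ 9x^2 + 7x + 1 (mod f). (F_13[x]/(f) is a field with 13^3 = 2197 elements since f is irreducible of degree 3.)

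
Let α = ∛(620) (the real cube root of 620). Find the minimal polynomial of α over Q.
m_α(x) = x^3 - 620

α satisfies α^3 = 620, so x^3 - 620 annihilates α. By the rational root test, a rational root p/q (in lowest terms) of x^3 - 620 would satisfy p^3 = 620 q^3, forcing q = 1 and p^3 = 620; but 620 is not a perfect cube, contradiction. A monic cubic over Q with no rational root is irreducible (any nontrivial factorization would include a linear factor). Hence x^3 - 620 is the minimal polynomial of α, and in particular [Q(α):Q] = 3.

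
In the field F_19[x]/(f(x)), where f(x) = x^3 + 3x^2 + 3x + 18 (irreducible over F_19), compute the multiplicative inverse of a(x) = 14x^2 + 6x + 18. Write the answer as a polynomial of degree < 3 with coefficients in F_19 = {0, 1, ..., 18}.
a(x)^(-1) ≡ 14x^2 + 10x + 15 (mod f(x))

Since f is irreducible over F_19, F_19[x]/(f) is a field and a(x) ≠ 0 has an inverse. Apply the extended Euclidean algorithm to f(x) and a(x) in F_19[x]: f(x) = (15x + 6)·a(x) + (x + 5);  a(x) = (14x + 12)·(x + 5) + (15). The last nonzero remainder is the constant 15 = gcd(f, a) in F_19. Back-substituting through the division chain expresses 15 = s(x)·a(x) + t(x)·f(x) with s(x) ≡ x^2 + 17x + 16 (mod f), so (x^2 + 17x + 16)·a(x) ≡ 15 (mod f). Multiplying by 15^(-1) ≡ 14 in F_19 gives a(x)^(-1) ≡ 14·(x^2 + 17x + 16) ≡ 14x^2 + 10x + 15 (mod f). Check: (14x^2 + 6x + 18)·(14x^2 + 10x + 15) = 6x^4 + 15x^3 + 9x^2 + 4x + 4 ≡ 1 (mod x^3 + 3x^2 + 3x + 18).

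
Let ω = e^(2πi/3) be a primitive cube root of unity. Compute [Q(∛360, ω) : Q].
[Q(∛360, ω) : Q] = 6

[Q(∛360):Q] = 3 (min poly x^3 - 360, irreducible since 360 is not a perfect cube). [Q(ω):Q] = 2 (min poly x^2 + x + 1). Since Q(∛360) ⊂ R and ω ∉ R, we have ω ∉ Q(∛360), so x^2 + x + 1 remains irreducible over Q(∛360) and [Q(∛360, ω) : Q(∛360)] = 2. By the tower law, [Q(∛360, ω) : Q] = 3 · 2 = 6. (In fact Q(∛360, ω) is the splitting field of x^3 - 360 over Q.)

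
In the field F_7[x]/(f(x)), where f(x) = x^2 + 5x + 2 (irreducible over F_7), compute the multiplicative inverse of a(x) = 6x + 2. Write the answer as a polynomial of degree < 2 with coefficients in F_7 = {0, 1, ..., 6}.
a(x)^(-1) ≡ 4x (mod f(x))

Since f is irreducible over F_7, F_7[x]/(f) is a field and a(x) ≠ 0 has an inverse. Apply the extended Euclidean algorithm to f(x) and a(x) in F_7[x]: f(x) = (6x)·a(x) + (2). The last nonzero remainder is the constant 2 = gcd(f, a) in F_7. Back-substituting through the division chain expresses 2 = s(x)·a(x) + t(x)·f(x) with s(x) ≡ x (mod f), so (x)·a(x) ≡ 2 (mod f). Multiplying by 2^(-1) ≡ 4 in F_7 gives a(x)^(-1) ≡ 4·(x) ≡ 4x (mod f). Check: (6x + 2)·(4x) = 3x^2 + x ≡ 1 (mod x^2 + 5x + 2).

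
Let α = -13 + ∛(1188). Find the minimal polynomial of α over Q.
m_α(x) = x^3 + 39x^2 + 507x + 1009

Set β = α + 13 = ∛(1188), so β^3 = 1188. Then (α + 13)^3 - 1188 = 0, i.e. α is a root of g(x) = (x + 13)^3 - 1188 = x^3 + 39x^2 + 507x + 1009. Since g(x) = h(x + 13) where h(x) = x^3 - 1188, and h is irreducible over Q (because 1188 is not a perfect cube, so h has no rational root, and a monic cubic with no rational root is irreducible), g is also irreducible (irreducibility is preserved under the substitution x → x + 13). Hence m_α(x) = x^3 + 39x^2 + 507x + 1009.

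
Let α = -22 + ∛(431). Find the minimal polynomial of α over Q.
m_α(x) = x^3 + 66x^2 + 1452x + 10217

Set β = α + 22 = ∛(431), so β^3 = 431. Then (α + 22)^3 - 431 = 0, i.e. α is a root of g(x) = (x + 22)^3 - 431 = x^3 + 66x^2 + 1452x + 10217. Since g(x) = h(x + 22) where h(x) = x^3 - 431, and h is irreducible over Q (because 431 is not a perfect cube, so h has no rational root, and a monic cubic with no rational root is irreducible), g is also irreducible (irreducibility is preserved under the substitution x → x + 22). Hence m_α(x) = x^3 + 66x^2 + 1452x + 10217.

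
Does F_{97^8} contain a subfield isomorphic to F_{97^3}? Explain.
No: F_{97^3} is not a subfield of F_{97^8}

F_{p^m} embeds in F_{p^n} iff m | n. Here 3 ∤ 8 (since 8 = 2·3 + 2 with remainder 2 ≠ 0), so F_{97^3} is not a subfield of F_{97^8}. Equivalently: if it were, the tower law would give 3 = [F_{97^3}:F_97] dividing [F_{97^8}:F_97] = 8, contradiction.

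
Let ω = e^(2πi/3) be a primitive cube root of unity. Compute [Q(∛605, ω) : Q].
[Q(∛605, ω) : Q] = 6

[Q(∛605):Q] = 3 (min poly x^3 - 605, irreducible since 605 is not a perfect cube). [Q(ω):Q] = 2 (min poly x^2 + x + 1). Since Q(∛605) ⊂ R and ω ∉ R, we have ω ∉ Q(∛605), so x^2 + x + 1 remains irreducible over Q(∛605) and [Q(∛605, ω) : Q(∛605)] = 2. By the tower law, [Q(∛605, ω) : Q] = 3 · 2 = 6. (In fact Q(∛605, ω) is the splitting field of x^3 - 605 over Q.)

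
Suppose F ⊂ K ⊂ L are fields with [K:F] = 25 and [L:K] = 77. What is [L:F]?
[L:F] = 1925

The tower law says that for any tower of field extensions F ⊂ K ⊂ L with finite degrees, [L:F] = [L:K] · [K:F]. Here this gives [L:F] = 77 · 25 = 1925.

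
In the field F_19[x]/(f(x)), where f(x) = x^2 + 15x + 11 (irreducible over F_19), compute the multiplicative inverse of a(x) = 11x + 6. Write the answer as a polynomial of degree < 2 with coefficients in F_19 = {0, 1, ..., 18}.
a(x)^(-1) ≡ 10x + 15 (mod f(x))

Since f is irreducible over F_19, F_19[x]/(f) is a field and a(x) ≠ 0 has an inverse. Apply the extended Euclidean algorithm to f(x) and a(x) in F_19[x]: f(x) = (7x + 1)·a(x) + (5). The last nonzero remainder is the constant 5 = gcd(f, a) in F_19. Back-substituting through the division chain expresses 5 = s(x)·a(x) + t(x)·f(x) with s(x) ≡ 12x + 18 (mod f), so (12x + 18)·a(x) ≡ 5 (mod f). Multiplying by 5^(-1) ≡ 4 in F_19 gives a(x)^(-1) ≡ 4·(12x + 18) ≡ 10x + 15 (mod f). Check: (11x + 6)·(10x + 15) = 15x^2 + 16x + 14 ≡ 1 (mod x^2 + 15x + 11).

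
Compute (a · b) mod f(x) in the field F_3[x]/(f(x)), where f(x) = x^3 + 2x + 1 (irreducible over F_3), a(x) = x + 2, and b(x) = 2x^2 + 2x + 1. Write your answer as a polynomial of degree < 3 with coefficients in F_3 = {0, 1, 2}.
a · b ≡ x (mod f(x))

Multiply in F_3[x]: a(x)·b(x) = (x + 2)·(2x^2 + 2x + 1) = 2x^3 + 2x + 2. This has degree ≥ 3, so divide by f(x) over F_3: 2x^3 + 2x + 2 = (2)·(x^3 + 2x + 1) + (x). Hence a·b ≡ x (mod f). (F_3[x]/(f) is a field with 3^3 = 27 elements since f is irreducible of degree 3.)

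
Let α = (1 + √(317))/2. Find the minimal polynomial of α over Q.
m_α(x) = x^2 - x - 79

From 2α - 1 = √(317), squaring gives (2α - 1)^2 = 317, i.e. 4α^2 - 4α + 1 = 317, so α^2 - α + (1 - 317)/4 = 0. Since 317 ≡ 1 (mod 4), (1 - 317)/4 = -79 ∈ Z. The polynomial x^2 - x - 79 has discriminant 1 - 4·(-79) = 317, which is not a perfect square in Q (d = 317 is squarefree and ≠ 1), so x^2 - x - 79 is irreducible over Q. It is the minimal polynomial of α.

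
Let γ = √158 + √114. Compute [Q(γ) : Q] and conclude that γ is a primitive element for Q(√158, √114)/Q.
[Q(γ) : Q] = 4 (equivalently, Q(γ) = Q(√158, √114))

Obviously Q(γ) ⊆ Q(√158, √114), and [Q(√158, √114):Q] = 4 (since 158, 114 are distinct squarefree integers > 1 with 18012 not a perfect square). To show equality we compute the minimal polynomial of γ. From γ = √158 + √114: γ^2 = 158 + 2√(18012) + 114 = 272 + 2√(18012), so γ^2 - 272 = 2√(18012); squaring, (γ^2 - 272)^2 = 4·18012, i.e. γ^4 - 544γ^2 + 73984 - 72048 = 0, i.e. γ^4 - 544γ^2 + 1936 = 0. So γ is a root of x^4 - 544x^2 + 1936. This polynomial is irreducible over Q: it has no rational root (each ±√158 ± √114 is irrational), and any factorization into two quadratics over Q would force √(18012) ∈ Q (pairing opposite roots) or √158, √114 ∈ Q (other pairings), all impossible. Hence [Q(γ):Q] = 4 = [Q(√158, √114):Q], so Q(γ) = Q(√158, √114).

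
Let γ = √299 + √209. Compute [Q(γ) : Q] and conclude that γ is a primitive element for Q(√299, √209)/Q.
[Q(γ) : Q] = 4 (equivalently, Q(γ) = Q(√299, √209))

Obviously Q(γ) ⊆ Q(√299, √209), and [Q(√299, √209):Q] = 4 (since 299, 209 are distinct squarefree integers > 1 with 62491 not a perfect square). To show equality we compute the minimal polynomial of γ. From γ = √299 + √209: γ^2 = 299 + 2√(62491) + 209 = 508 + 2√(62491), so γ^2 - 508 = 2√(62491); squaring, (γ^2 - 508)^2 = 4·62491, i.e. γ^4 - 1016γ^2 + 258064 - 249964 = 0, i.e. γ^4 - 1016γ^2 + 8100 = 0. So γ is a root of x^4 - 1016x^2 + 8100. This polynomial is irreducible over Q: it has no rational root (each ±√299 ± √209 is irrational), and any factorization into two quadratics over Q would force √(62491) ∈ Q (pairing opposite roots) or √299, √209 ∈ Q (other pairings), all impossible. Hence [Q(γ):Q] = 4 = [Q(√299, √209):Q], so Q(γ) = Q(√299, √209).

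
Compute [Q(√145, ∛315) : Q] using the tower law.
[Q(√145, ∛315) : Q] = 6

Let L = Q(√145, ∛315). Since Q(√145) ⊂ L and [Q(√145):Q] = 2, the tower law gives 2 | [L:Q]. Likewise Q(∛315) ⊂ L with [Q(∛315):Q] = 3 (because 315 is not a perfect cube), so 3 | [L:Q]. As gcd(2,3) = 1, [L:Q] is divisible by 6. Conversely L is generated over Q by √145 and ∛315, so [L:Q] ≤ 2·3 = 6. Therefore [Q(√145, ∛315) : Q] = 6.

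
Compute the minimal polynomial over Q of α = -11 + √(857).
m_α(x) = x^2 + 22x - 736

From α + 11 = √(857), squaring gives (α + 11)^2 = 857, i.e. α^2 + 22α + 121 = 857, so α^2 + 22α - 736 = 0. The discriminant of x^2 + 22x - 736 is (22)^2 - 4·(-736) = 484 + 2944 = 3428, and 4·(857) is not a perfect square in Q since 857 is squarefree and ≠ 1. Hence x^2 + 22x - 736 is irreducible over Q and is the minimal polynomial of α.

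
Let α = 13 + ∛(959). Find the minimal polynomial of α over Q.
m_α(x) = x^3 - 39x^2 + 507x - 3156

Set β = α - 13 = ∛(959), so β^3 = 959. Then (α - 13)^3 - 959 = 0, i.e. α is a root of g(x) = (x - 13)^3 - 959 = x^3 - 39x^2 + 507x - 3156. Since g(x) = h(x - 13) where h(x) = x^3 - 959, and h is irreducible over Q (because 959 is not a perfect cube, so h has no rational root, and a monic cubic with no rational root is irreducible), g is also irreducible (irreducibility is preserved under the substitution x → x - 13). Hence m_α(x) = x^3 - 39x^2 + 507x - 3156.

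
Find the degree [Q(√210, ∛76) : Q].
[Q(√210, ∛76) : Q] = 6

Let L = Q(√210, ∛76). Since Q(√210) ⊂ L and [Q(√210):Q] = 2, the tower law gives 2 | [L:Q]. Likewise Q(∛76) ⊂ L with [Q(∛76):Q] = 3 (because 76 is not a perfect cube), so 3 | [L:Q]. As gcd(2,3) = 1, [L:Q] is divisible by 6. Conversely L is generated over Q by √210 and ∛76, so [L:Q] ≤ 2·3 = 6. Therefore [Q(√210, ∛76) : Q] = 6.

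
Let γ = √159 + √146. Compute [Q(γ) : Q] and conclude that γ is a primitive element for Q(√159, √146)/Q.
[Q(γ) : Q] = 4 (equivalently, Q(γ) = Q(√159, √146))

Obviously Q(γ) ⊆ Q(√159, √146), and [Q(√159, √146):Q] = 4 (since 159, 146 are distinct squarefree integers > 1 with 23214 not a perfect square). To show equality we compute the minimal polynomial of γ. From γ = √159 + √146: γ^2 = 159 + 2√(23214) + 146 = 305 + 2√(23214), so γ^2 - 305 = 2√(23214); squaring, (γ^2 - 305)^2 = 4·23214, i.e. γ^4 - 610γ^2 + 93025 - 92856 = 0, i.e. γ^4 - 610γ^2 + 169 = 0. So γ is a root of x^4 - 610x^2 + 169. This polynomial is irreducible over Q: it has no rational root (each ±√159 ± √146 is irrational), and any factorization into two quadratics over Q would force √(23214) ∈ Q (pairing opposite roots) or √159, √146 ∈ Q (other pairings), all impossible. Hence [Q(γ):Q] = 4 = [Q(√159, √146):Q], so Q(γ) = Q(√159, √146).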